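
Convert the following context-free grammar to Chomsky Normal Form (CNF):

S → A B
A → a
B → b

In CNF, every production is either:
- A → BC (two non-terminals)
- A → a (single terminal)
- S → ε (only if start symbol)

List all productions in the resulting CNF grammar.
The grammar has no ε-productions or unit productions to eliminate.
S → A B is already in CNF (two non-terminals) – keep it.
A → a is already in CNF (single terminal) – keep it.
B → b is already in CNF (single terminal) – keep it.
Resulting CNF grammar (3 productions): A → a; B → b; S → A B

Final answer: A → a; B → b; S → A B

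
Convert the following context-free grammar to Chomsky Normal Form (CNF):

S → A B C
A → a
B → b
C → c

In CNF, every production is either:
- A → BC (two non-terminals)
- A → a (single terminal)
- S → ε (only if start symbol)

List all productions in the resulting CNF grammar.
The grammar has no ε-productions or unit productions to eliminate.
A → a is already in CNF (single terminal) – keep it.
B → b is already in CNF (single terminal) – keep it.
C → c is already in CNF (single terminal) – keep it.
S → A B C has 3 symbols on the right: break it into binary productions S → A X0, X0 → B C.
Resulting CNF grammar (5 productions): A → a; B → b; C → c; S → A X0; X0 → B C

Final answer: A → a; B → b; C → c; S → A X0; X0 → B C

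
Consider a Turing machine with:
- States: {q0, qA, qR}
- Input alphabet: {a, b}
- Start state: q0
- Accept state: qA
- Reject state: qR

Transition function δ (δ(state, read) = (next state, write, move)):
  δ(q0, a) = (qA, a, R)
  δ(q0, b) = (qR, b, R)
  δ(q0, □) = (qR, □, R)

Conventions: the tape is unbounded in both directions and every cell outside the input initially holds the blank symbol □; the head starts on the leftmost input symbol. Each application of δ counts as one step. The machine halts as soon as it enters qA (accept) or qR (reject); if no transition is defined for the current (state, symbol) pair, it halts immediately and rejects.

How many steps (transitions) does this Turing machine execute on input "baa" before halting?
Step 0: [q0]baa (head at position 0)
Step 1: δ(q0, b) = (qR, b, R)  ⊢  b[qR]aa (head at position 1)
The machine is in qR, so it halts and rejects.
Number of transitions executed: 1.

Final answer: 1 steps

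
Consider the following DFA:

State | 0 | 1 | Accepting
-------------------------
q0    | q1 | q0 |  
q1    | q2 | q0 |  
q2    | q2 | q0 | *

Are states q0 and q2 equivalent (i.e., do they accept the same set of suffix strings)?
Try the suffix ε (the empty string).
From q0: q0 — not accepting.
From q2: q2 — accepting.
The two states disagree on this suffix, so they are not equivalent.

Final answer: No. Distinguishing string: ε (the empty string) - accepted from q2 but not from q0.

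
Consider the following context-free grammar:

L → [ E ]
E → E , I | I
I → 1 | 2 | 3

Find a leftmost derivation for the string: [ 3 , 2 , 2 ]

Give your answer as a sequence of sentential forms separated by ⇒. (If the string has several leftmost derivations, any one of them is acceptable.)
Start with L.
Step 1: the leftmost non-terminal is L; apply L → [ E ]:  [ E ]
Step 2: the leftmost non-terminal is E; apply E → E , I:  [ E , I ]
Step 3: the leftmost non-terminal is E; apply E → E , I:  [ E , I , I ]
Step 4: the leftmost non-terminal is E; apply E → I:  [ I , I , I ]
Step 5: the leftmost non-terminal is I; apply I → 3:  [ 3 , I , I ]
Step 6: the leftmost non-terminal is I; apply I → 2:  [ 3 , 2 , I ]
Step 7: the leftmost non-terminal is I; apply I → 2:  [ 3 , 2 , 2 ]

Final answer: L ⇒ [ E ] ⇒ [ E , I ] ⇒ [ E , I , I ] ⇒ [ I , I , I ] ⇒ [ 3 , I , I ] ⇒ [ 3 , 2 , I ] ⇒ [ 3 , 2 , 2 ]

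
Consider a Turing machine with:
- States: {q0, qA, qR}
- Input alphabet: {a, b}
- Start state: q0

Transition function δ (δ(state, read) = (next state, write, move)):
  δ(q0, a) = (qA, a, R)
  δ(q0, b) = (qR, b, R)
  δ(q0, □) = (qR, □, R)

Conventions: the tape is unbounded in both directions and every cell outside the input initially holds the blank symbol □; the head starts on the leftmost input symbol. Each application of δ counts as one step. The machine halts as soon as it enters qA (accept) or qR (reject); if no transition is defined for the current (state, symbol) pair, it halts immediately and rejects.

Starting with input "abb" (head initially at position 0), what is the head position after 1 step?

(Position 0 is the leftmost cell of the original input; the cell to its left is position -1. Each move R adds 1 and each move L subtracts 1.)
Step 0: [q0]abb (head at position 0)
Step 1: δ(q0, a) = (qA, a, R)  ⊢  a[qA]bb (head at position 1)
Head position after 1 step: 1

Final answer: Position 1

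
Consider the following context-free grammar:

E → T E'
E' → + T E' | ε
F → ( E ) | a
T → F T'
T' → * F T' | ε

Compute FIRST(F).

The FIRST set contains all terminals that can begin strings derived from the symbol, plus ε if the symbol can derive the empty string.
FIRST(F): F → ( E ) contributes '(' and F → a contributes 'a', so FIRST(F) = {(, a}. F is not nullable.

Final answer: {(, a}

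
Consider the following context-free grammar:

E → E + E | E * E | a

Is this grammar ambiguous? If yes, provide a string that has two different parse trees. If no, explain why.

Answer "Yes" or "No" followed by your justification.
Two different leftmost derivations of a + a * a:
  (1) E ⇒ E + E ⇒ a + E ⇒ a + E * E ⇒ a + a * E ⇒ a + a * a   (tree groups a + (a * a))
  (2) E ⇒ E * E ⇒ E + E * E ⇒ a + E * E ⇒ a + a * E ⇒ a + a * a   (tree groups (a + a) * a)
Two distinct leftmost derivations = two distinct parse trees, so the grammar is ambiguous.

Final answer: Yes - the string 'a + a * a' has two distinct leftmost derivations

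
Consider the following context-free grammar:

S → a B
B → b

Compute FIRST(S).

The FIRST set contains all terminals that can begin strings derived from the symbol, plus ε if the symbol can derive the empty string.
S has the single production S → a B, whose right-hand side begins with the terminal a. So FIRST(S) = {a}.

Final answer: {a}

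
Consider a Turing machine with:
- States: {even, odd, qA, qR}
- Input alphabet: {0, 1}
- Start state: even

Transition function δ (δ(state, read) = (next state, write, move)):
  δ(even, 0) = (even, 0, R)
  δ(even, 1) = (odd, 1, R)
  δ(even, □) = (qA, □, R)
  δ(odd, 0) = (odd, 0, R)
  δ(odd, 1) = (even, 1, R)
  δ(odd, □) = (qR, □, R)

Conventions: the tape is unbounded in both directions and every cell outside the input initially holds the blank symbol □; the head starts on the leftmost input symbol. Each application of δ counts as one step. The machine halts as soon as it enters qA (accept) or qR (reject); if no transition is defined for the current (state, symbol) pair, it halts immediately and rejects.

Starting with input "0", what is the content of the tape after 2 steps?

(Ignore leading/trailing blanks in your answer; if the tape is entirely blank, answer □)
Step 0: [even]0 (head at position 0)
Step 1: δ(even, 0) = (even, 0, R)  ⊢  0[even]□ (head at position 1)
Step 2: δ(even, □) = (qA, □, R)  ⊢  0□[qA]□ (head at position 2)
Tape after 2 steps (ignoring surrounding blanks): 0

Final answer: Tape: 0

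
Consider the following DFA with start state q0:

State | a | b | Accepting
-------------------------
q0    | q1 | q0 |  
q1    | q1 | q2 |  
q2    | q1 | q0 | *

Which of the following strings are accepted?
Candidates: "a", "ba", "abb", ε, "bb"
"a": q0 → q1; q1 is not accepting → rejected
"ba": q0 → q0 → q1; q1 is not accepting → rejected
"abb": q0 → q1 → q2 → q0; q0 is not accepting → rejected
ε: q0; q0 is not accepting → rejected
"bb": q0 → q0 → q0; q0 is not accepting → rejected

Final answer: None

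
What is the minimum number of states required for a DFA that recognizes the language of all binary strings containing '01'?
Language: binary strings containing '01'
Lower bound (Myhill–Nerode): the prefixes ε, 0, 01 are pairwise distinguishable:
  ε vs 01: suffix ε distinguishes them (ε is rejected, 01 is accepted)
  0 vs 01: suffix ε distinguishes them (0 is rejected, 01 is accepted)
  ε vs 0: suffix 1 distinguishes them (ε·1 = 1 is rejected, 0·1 = 01 is accepted)
So any DFA needs at least 3 states.
Upper bound: a DFA with 3 states exists (one state per class above: 'no progress', 'last symbol 0', and 'seen 01' (accepting sink)).
Minimum states: 3

Final answer: 3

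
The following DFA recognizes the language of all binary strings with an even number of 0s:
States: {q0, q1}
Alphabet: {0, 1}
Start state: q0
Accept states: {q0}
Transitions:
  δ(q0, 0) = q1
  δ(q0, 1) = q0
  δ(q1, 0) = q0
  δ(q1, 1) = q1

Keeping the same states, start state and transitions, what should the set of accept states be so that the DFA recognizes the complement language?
The DFA is complete (every state has a transition on every symbol), so the complement
is recognized by the same DFA with accepting and non-accepting states swapped.
Original accept states: {q0}
Complement accept states = All states - Original accept states
= {q0, q1} - {q0}
= {q1}
Complement language: strings with an ODD number of 0s

Final answer: {q1}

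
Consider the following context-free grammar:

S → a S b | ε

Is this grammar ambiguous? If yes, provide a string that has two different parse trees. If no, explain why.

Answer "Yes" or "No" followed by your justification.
At every step exactly one production applies: if the remaining string to generate is non-empty it starts with a and ends with b, forcing S → a S b; if it is empty, S → ε is forced. Hence each string a^n b^n has exactly one derivation (S → a S b applied n times, then S → ε) and one parse tree.

Final answer: No - the grammar is unambiguous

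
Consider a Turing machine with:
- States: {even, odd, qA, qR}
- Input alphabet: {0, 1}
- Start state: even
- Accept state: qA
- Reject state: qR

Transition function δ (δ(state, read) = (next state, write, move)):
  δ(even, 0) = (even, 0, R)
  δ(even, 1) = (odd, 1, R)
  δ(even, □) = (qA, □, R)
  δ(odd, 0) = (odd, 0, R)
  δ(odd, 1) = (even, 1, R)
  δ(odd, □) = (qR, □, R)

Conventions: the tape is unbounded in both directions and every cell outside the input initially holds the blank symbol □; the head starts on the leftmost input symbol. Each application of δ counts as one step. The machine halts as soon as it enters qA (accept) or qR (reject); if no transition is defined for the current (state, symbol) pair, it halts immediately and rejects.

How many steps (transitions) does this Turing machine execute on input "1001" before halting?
Step 0: [even]1001 (head at position 0)
Step 1: δ(even, 1) = (odd, 1, R)  ⊢  1[odd]001 (head at position 1)
Step 2: δ(odd, 0) = (odd, 0, R)  ⊢  10[odd]01 (head at position 2)
Step 3: δ(odd, 0) = (odd, 0, R)  ⊢  100[odd]1 (head at position 3)
Step 4: δ(odd, 1) = (even, 1, R)  ⊢  1001[even]□ (head at position 4)
Step 5: δ(even, □) = (qA, □, R)  ⊢  1001□[qA]□ (head at position 5)
The machine is in qA, so it halts and accepts.
Number of transitions executed: 5.

Final answer: 5 steps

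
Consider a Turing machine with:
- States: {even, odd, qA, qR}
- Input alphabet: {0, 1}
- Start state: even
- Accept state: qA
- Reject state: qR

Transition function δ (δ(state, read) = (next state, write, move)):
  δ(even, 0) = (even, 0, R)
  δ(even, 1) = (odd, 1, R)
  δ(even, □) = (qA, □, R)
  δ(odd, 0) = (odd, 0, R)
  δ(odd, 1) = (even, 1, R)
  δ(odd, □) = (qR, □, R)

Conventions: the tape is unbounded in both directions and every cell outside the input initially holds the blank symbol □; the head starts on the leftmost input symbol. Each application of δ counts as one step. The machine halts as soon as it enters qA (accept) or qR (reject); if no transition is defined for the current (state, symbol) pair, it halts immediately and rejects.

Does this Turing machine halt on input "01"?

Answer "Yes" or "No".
Step 0: [even]01 (head at position 0)
Step 1: δ(even, 0) = (even, 0, R)  ⊢  0[even]1 (head at position 1)
Step 2: δ(even, 1) = (odd, 1, R)  ⊢  01[odd]□ (head at position 2)
Step 3: δ(odd, □) = (qR, □, R)  ⊢  01□[qR]□ (head at position 3)
The machine is in qR, so it halts and rejects.
It halts after 3 steps.

Final answer: Yes - halts after 3 steps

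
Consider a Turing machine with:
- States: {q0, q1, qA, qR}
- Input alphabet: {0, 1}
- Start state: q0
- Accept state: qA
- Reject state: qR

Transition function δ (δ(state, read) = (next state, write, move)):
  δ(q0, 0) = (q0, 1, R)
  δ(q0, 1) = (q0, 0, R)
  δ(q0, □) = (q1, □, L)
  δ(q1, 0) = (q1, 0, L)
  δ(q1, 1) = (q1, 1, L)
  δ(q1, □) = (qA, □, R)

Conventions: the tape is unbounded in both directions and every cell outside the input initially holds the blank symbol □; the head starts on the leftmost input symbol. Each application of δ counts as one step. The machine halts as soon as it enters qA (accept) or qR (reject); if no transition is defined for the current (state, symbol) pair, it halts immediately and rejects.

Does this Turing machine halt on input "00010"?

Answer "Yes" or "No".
Step 0: [q0]00010 (head at position 0)
Step 1: δ(q0, 0) = (q0, 1, R)  ⊢  1[q0]0010 (head at position 1)
Step 2: δ(q0, 0) = (q0, 1, R)  ⊢  11[q0]010 (head at position 2)
Step 3: δ(q0, 0) = (q0, 1, R)  ⊢  111[q0]10 (head at position 3)
Step 4: δ(q0, 1) = (q0, 0, R)  ⊢  1110[q0]0 (head at position 4)
Step 5: δ(q0, 0) = (q0, 1, R)  ⊢  11101[q0]□ (head at position 5)
Step 6: δ(q0, □) = (q1, □, L)  ⊢  1110[q1]1□ (head at position 4)
Step 7: δ(q1, 1) = (q1, 1, L)  ⊢  111[q1]01□ (head at position 3)
Step 8: δ(q1, 0) = (q1, 0, L)  ⊢  11[q1]101□ (head at position 2)
Step 9: δ(q1, 1) = (q1, 1, L)  ⊢  1[q1]1101□ (head at position 1)
Step 10: δ(q1, 1) = (q1, 1, L)  ⊢  [q1]11101□ (head at position 0)
Step 11: δ(q1, 1) = (q1, 1, L)  ⊢  [q1]□11101□ (head at position -1)
Step 12: δ(q1, □) = (qA, □, R)  ⊢  □[qA]11101□ (head at position 0)
The machine is in qA, so it halts and accepts.
It halts after 12 steps.

Final answer: Yes - halts after 12 steps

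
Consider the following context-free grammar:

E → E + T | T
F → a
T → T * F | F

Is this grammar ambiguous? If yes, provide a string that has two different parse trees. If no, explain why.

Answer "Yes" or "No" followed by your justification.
This is the standard stratified expression grammar: '+' is introduced only by the left-recursive rule E → E + T and '*' only by the left-recursive rule T → T * F, with F → a. For any string, the last '+' must be the one produced at the root E (everything after it is a T containing no '+'), and likewise within each T the last '*' is produced at its root. This fixes the parse tree uniquely (left-associative, '*' binding tighter than '+'), so every string has exactly one parse tree.

Final answer: No - the grammar is unambiguous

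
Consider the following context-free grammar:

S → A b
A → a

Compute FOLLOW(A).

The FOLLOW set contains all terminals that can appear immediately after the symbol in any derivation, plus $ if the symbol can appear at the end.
A occurs only in S → A b, where it is immediately followed by the terminal b. So FOLLOW(A) = {b}.

Final answer: {b}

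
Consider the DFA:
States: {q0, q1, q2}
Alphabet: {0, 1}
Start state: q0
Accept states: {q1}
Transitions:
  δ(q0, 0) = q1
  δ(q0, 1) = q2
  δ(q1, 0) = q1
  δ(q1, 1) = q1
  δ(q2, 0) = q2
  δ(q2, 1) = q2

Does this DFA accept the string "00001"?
Processing string "00001":
  q0 --0--> q1
  q1 --0--> q1
  q1 --0--> q1
  q1 --0--> q1
  q1 --1--> q1
Final state: q1
Accept states: {q1}
q1 is an accept state, so the string is accepted.

Final answer: Yes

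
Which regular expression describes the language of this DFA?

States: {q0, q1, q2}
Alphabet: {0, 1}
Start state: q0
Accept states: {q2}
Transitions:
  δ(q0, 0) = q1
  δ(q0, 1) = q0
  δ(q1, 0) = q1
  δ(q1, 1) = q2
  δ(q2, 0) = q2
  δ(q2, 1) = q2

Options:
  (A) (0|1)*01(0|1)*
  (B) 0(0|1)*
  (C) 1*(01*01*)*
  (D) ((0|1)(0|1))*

Testing sample strings against the DFA:
  '01011' -> accepted
  '111' -> rejected
  '0100' -> accepted
  '11' -> rejected
Checking each option for a counterexample:
  (A) (0|1)*01(0|1)*: agrees with the DFA on all strings of length ≤ 4
  (B) 0(0|1)*: '0' is rejected by the DFA but matches the regex → eliminated
  (C) 1*(01*01*)*: ε is rejected by the DFA but matches the regex → eliminated
  (D) ((0|1)(0|1))*: ε is rejected by the DFA but matches the regex → eliminated
Only (A) (0|1)*01(0|1)* is consistent with the DFA.

Final answer: (A) (0|1)*01(0|1)*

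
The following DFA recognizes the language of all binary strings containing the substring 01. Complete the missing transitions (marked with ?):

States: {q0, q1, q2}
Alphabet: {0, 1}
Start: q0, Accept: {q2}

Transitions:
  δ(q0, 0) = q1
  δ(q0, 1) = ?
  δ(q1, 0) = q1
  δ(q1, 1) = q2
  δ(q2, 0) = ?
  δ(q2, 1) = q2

What each state remembers (consistent with the given transitions and accept states):
  q0: 01 not seen yet and the last symbol was not 0
  q1: 01 not seen yet and the last symbol was 0
  q2: the substring 01 has already been seen
Filling in the missing entries:
  δ(q0, 1): in q0 (01 not seen yet and the last symbol was not 0), after reading 1 we have: 01 not seen yet and the last symbol was not 0 → q0
  δ(q2, 0): in q2 (the substring 01 has already been seen), after reading 0 we have: the substring 01 has already been seen → q2

Final answer: δ(q0, 1) = q0; δ(q2, 0) = q2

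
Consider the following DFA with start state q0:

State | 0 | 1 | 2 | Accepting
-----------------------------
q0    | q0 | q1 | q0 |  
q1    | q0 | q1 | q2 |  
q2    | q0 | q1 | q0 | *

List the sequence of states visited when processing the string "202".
q0 → q0 → q0 → q0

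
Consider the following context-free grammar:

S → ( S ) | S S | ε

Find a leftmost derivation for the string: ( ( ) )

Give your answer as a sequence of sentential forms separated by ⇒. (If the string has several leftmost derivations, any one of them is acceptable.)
Start with S.
Step 1: the leftmost non-terminal is S; apply S → ( S ):  ( S )
Step 2: the leftmost non-terminal is S; apply S → ( S ):  ( ( S ) )
Step 3: the leftmost non-terminal is S; apply S → ε:  ( ( ) )

Final answer: S ⇒ ( S ) ⇒ ( ( S ) ) ⇒ ( ( ) )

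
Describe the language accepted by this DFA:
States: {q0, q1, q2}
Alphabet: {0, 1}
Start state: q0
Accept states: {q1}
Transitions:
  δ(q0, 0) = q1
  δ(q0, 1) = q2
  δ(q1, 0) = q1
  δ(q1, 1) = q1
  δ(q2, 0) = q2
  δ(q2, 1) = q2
Analyzing the DFA structure:
Start state: q0
Accept states: {q1}
Interpreting what each state remembers (checking against the transitions):
  q0: nothing has been read yet
  q1: the first symbol was 0
  q2: the first symbol was 1 (trap state)
  δ(q0, 0): in q0 (nothing has been read yet), after reading 0 we have: the first symbol was 0 → q1
  δ(q0, 1): in q0 (nothing has been read yet), after reading 1 we have: the first symbol was 1 (trap state) → q2
  δ(q1, 0): in q1 (the first symbol was 0), after reading 0 we have: the first symbol was 0 → q1
  δ(q1, 1): in q1 (the first symbol was 0), after reading 1 we have: the first symbol was 0 → q1
  δ(q2, 0): in q2 (the first symbol was 1 (trap state)), after reading 0 we have: the first symbol was 1 (trap state) → q2
  δ(q2, 1): in q2 (the first symbol was 1 (trap state)), after reading 1 we have: the first symbol was 1 (trap state) → q2
A string is accepted iff it ends in {q1}, i.e. the first symbol was 0.
Language: All binary strings starting with 0

Final answer: All binary strings starting with 0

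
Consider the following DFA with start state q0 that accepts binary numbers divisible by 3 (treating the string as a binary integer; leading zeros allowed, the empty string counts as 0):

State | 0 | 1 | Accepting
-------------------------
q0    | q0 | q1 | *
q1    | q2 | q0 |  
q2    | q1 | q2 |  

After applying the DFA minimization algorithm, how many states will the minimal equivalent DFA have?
All 3 states are reachable from q0, so none can be removed as unreachable.
Table-filling: first mark every (accepting, non-accepting) pair as distinguishable (accepting: {q0}; non-accepting: {q1, q2}).
Round 1: (q1, q2) on '1' go to q0 and q2, already distinguishable → mark.
Every pair of states is distinguishable, so the DFA is already minimal.
Equivalence classes: {q0}, {q1}, {q2} → 3 states.

Final answer: 3 states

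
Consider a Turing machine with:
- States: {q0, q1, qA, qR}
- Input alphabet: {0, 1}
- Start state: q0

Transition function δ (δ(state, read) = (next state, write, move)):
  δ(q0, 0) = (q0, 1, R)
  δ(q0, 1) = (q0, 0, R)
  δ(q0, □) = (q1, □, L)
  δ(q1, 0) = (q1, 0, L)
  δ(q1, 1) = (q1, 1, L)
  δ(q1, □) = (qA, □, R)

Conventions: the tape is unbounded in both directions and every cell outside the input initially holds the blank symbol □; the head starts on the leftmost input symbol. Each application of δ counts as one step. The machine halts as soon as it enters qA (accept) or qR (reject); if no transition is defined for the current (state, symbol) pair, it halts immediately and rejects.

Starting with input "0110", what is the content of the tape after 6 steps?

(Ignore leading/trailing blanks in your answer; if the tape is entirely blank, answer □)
Step 0: [q0]0110 (head at position 0)
Step 1: δ(q0, 0) = (q0, 1, R)  ⊢  1[q0]110 (head at position 1)
Step 2: δ(q0, 1) = (q0, 0, R)  ⊢  10[q0]10 (head at position 2)
Step 3: δ(q0, 1) = (q0, 0, R)  ⊢  100[q0]0 (head at position 3)
Step 4: δ(q0, 0) = (q0, 1, R)  ⊢  1001[q0]□ (head at position 4)
Step 5: δ(q0, □) = (q1, □, L)  ⊢  100[q1]1□ (head at position 3)
Step 6: δ(q1, 1) = (q1, 1, L)  ⊢  10[q1]01□ (head at position 2)
Tape after 6 steps (ignoring surrounding blanks): 1001

Final answer: Tape: 1001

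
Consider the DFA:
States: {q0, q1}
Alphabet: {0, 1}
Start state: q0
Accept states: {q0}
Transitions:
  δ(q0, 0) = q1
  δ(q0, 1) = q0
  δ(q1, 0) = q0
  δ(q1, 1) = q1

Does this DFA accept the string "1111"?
Processing string "1111":
  q0 --1--> q0
  q0 --1--> q0
  q0 --1--> q0
  q0 --1--> q0
Final state: q0
Accept states: {q0}
q0 is an accept state, so the string is accepted.

Final answer: Yes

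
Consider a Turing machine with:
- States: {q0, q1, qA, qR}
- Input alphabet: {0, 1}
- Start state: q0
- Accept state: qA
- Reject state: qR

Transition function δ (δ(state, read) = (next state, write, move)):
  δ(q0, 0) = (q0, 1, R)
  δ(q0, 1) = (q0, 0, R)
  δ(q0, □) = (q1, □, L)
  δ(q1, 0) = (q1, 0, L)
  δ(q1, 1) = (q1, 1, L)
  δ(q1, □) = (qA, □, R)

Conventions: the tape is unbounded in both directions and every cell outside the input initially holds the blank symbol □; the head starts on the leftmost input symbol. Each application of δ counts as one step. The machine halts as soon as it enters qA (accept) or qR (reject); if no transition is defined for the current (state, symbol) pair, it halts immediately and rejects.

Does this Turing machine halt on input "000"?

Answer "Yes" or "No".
Step 0: [q0]000 (head at position 0)
Step 1: δ(q0, 0) = (q0, 1, R)  ⊢  1[q0]00 (head at position 1)
Step 2: δ(q0, 0) = (q0, 1, R)  ⊢  11[q0]0 (head at position 2)
Step 3: δ(q0, 0) = (q0, 1, R)  ⊢  111[q0]□ (head at position 3)
Step 4: δ(q0, □) = (q1, □, L)  ⊢  11[q1]1□ (head at position 2)
Step 5: δ(q1, 1) = (q1, 1, L)  ⊢  1[q1]11□ (head at position 1)
Step 6: δ(q1, 1) = (q1, 1, L)  ⊢  [q1]111□ (head at position 0)
Step 7: δ(q1, 1) = (q1, 1, L)  ⊢  [q1]□111□ (head at position -1)
Step 8: δ(q1, □) = (qA, □, R)  ⊢  □[qA]111□ (head at position 0)
The machine is in qA, so it halts and accepts.
It halts after 8 steps.

Final answer: Yes - halts after 8 steps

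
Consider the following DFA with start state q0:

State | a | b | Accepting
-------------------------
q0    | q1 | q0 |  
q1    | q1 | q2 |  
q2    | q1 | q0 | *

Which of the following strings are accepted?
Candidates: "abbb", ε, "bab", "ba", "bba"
"abbb": q0 → q1 → q2 → q0 → q0; q0 is not accepting → rejected
ε: q0; q0 is not accepting → rejected
"bab": q0 → q0 → q1 → q2; q2 is accepting → accepted
"ba": q0 → q0 → q1; q1 is not accepting → rejected
"bba": q0 → q0 → q0 → q1; q1 is not accepting → rejected

Final answer: "bab"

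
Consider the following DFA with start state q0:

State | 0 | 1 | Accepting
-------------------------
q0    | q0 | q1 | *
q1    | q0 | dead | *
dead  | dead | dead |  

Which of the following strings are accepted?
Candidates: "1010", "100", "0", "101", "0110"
"1010": q0 → q1 → q0 → q1 → q0; q0 is accepting → accepted
"100": q0 → q1 → q0 → q0; q0 is accepting → accepted
"0": q0 → q0; q0 is accepting → accepted
"101": q0 → q1 → q0 → q1; q1 is accepting → accepted
"0110": q0 → q0 → q1 → dead → dead; dead is not accepting → rejected

Final answer: "1010", "100", "0", "101"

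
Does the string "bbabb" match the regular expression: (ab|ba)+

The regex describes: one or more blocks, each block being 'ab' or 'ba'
No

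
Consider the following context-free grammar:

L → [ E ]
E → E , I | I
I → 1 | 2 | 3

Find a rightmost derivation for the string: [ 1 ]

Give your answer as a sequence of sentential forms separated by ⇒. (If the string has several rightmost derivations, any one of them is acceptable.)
Start with L.
Step 1: the rightmost non-terminal is L; apply L → [ E ]:  [ E ]
Step 2: the rightmost non-terminal is E; apply E → I:  [ I ]
Step 3: the rightmost non-terminal is I; apply I → 1:  [ 1 ]

Final answer: L ⇒ [ E ] ⇒ [ I ] ⇒ [ 1 ]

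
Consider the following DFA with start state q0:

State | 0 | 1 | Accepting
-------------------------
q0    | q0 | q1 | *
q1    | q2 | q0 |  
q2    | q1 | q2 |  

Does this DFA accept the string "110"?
Start in q0.
Read '1': q0 → q1
Read '1': q1 → q0
Read '0': q0 → q0
Final state q0 is accepting, so the string is accepted.

Final answer: Yes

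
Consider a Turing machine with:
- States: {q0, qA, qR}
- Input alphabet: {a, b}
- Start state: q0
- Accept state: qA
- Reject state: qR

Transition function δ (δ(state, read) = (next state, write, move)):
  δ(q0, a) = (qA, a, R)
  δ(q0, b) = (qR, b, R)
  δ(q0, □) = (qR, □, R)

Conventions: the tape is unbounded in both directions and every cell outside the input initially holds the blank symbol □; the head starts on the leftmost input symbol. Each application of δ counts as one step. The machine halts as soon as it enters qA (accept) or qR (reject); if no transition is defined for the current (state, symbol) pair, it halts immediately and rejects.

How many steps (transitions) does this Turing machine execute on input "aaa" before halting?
Step 0: [q0]aaa (head at position 0)
Step 1: δ(q0, a) = (qA, a, R)  ⊢  a[qA]aa (head at position 1)
The machine is in qA, so it halts and accepts.
Number of transitions executed: 1.

Final answer: 1 steps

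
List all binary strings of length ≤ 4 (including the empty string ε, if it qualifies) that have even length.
Checking every binary string of length 0 to 4:
  Length 0: accepted: ε | rejected: (none)
  Length 1: accepted: (none) | rejected: 0, 1
  Length 2: accepted: 00, 01, 10, 11 | rejected: (none)
  Length 3: accepted: (none) | rejected: 000, 001, 010, 011, 100, 101, 110, 111
  Length 4: accepted: 0000, 0001, 0010, 0011, 0100, 0101, 0110, 0111, 1000, 1001, 1010, 1011, 1100, 1101, 1110, 1111 | rejected: (none)
Total: 21 string(s).

Final answer: ε, 00, 01, 10, 11, 0000, 0001, 0010, 0011, 0100, 0101, 0110, 0111, 1000, 1001, 1010, 1011, 1100, 1101, 1110, 1111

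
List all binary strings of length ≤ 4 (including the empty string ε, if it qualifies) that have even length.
Checking every binary string of length 0 to 4:
  Length 0: accepted: ε | rejected: (none)
  Length 1: accepted: (none) | rejected: 0, 1
  Length 2: accepted: 00, 01, 10, 11 | rejected: (none)
  Length 3: accepted: (none) | rejected: 000, 001, 010, 011, 100, 101, 110, 111
  Length 4: accepted: 0000, 0001, 0010, 0011, 0100, 0101, 0110, 0111, 1000, 1001, 1010, 1011, 1100, 1101, 1110, 1111 | rejected: (none)
Total: 21 string(s).

Final answer: ε, 00, 01, 10, 11, 0000, 0001, 0010, 0011, 0100, 0101, 0110, 0111, 1000, 1001, 1010, 1011, 1100, 1101, 1110, 1111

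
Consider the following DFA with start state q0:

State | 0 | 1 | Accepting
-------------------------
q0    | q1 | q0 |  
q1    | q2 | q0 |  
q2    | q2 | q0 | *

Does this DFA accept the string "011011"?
Start in q0.
Read '0': q0 → q1
Read '1': q1 → q0
Read '1': q0 → q0
Read '0': q0 → q1
Read '1': q1 → q0
Read '1': q0 → q0
Final state q0 is not accepting, so the string is rejected.

Final answer: No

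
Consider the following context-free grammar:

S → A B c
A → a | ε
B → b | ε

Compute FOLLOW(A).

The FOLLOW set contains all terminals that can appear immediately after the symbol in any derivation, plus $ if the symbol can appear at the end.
A occurs in S → A B c followed by B c. Add FIRST(B) minus ε = {b}; B is nullable (B → ε), so what follows B can also follow A: the terminal c. FOLLOW(A) = {b, c}.

Final answer: {b, c}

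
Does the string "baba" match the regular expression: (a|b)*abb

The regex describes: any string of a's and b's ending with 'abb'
No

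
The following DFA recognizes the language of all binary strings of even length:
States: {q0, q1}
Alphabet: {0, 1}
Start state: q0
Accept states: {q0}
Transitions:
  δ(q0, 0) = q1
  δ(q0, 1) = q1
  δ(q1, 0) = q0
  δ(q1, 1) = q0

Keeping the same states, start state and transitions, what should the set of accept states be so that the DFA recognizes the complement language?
The DFA is complete (every state has a transition on every symbol), so the complement
is recognized by the same DFA with accepting and non-accepting states swapped.
Original accept states: {q0}
Complement accept states = All states - Original accept states
= {q0, q1} - {q0}
= {q1}
Complement language: strings of ODD length

Final answer: {q1}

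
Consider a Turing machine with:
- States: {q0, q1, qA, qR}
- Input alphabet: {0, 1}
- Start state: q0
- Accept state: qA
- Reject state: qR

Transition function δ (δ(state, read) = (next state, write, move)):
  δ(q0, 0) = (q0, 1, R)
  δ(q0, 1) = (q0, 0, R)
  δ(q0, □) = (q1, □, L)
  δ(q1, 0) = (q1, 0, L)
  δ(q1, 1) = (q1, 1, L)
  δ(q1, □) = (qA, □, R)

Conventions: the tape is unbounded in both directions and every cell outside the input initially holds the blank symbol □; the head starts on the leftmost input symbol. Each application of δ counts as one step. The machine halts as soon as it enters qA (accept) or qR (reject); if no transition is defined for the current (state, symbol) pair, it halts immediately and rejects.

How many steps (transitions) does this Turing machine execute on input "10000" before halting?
Step 0: [q0]10000 (head at position 0)
Step 1: δ(q0, 1) = (q0, 0, R)  ⊢  0[q0]0000 (head at position 1)
Step 2: δ(q0, 0) = (q0, 1, R)  ⊢  01[q0]000 (head at position 2)
Step 3: δ(q0, 0) = (q0, 1, R)  ⊢  011[q0]00 (head at position 3)
Step 4: δ(q0, 0) = (q0, 1, R)  ⊢  0111[q0]0 (head at position 4)
Step 5: δ(q0, 0) = (q0, 1, R)  ⊢  01111[q0]□ (head at position 5)
Step 6: δ(q0, □) = (q1, □, L)  ⊢  0111[q1]1□ (head at position 4)
Step 7: δ(q1, 1) = (q1, 1, L)  ⊢  011[q1]11□ (head at position 3)
Step 8: δ(q1, 1) = (q1, 1, L)  ⊢  01[q1]111□ (head at position 2)
Step 9: δ(q1, 1) = (q1, 1, L)  ⊢  0[q1]1111□ (head at position 1)
Step 10: δ(q1, 1) = (q1, 1, L)  ⊢  [q1]01111□ (head at position 0)
Step 11: δ(q1, 0) = (q1, 0, L)  ⊢  [q1]□01111□ (head at position -1)
Step 12: δ(q1, □) = (qA, □, R)  ⊢  □[qA]01111□ (head at position 0)
The machine is in qA, so it halts and accepts.
Number of transitions executed: 12.

Final answer: 12 steps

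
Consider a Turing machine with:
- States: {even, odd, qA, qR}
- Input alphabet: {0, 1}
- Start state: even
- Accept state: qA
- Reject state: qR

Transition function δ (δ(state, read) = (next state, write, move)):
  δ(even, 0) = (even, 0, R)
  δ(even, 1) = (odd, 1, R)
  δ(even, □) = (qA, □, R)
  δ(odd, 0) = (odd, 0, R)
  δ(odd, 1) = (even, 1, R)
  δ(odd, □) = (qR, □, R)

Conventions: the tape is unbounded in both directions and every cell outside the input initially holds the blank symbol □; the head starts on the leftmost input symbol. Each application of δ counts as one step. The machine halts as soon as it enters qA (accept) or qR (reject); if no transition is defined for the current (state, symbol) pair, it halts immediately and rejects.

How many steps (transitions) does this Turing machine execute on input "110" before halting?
Step 0: [even]110 (head at position 0)
Step 1: δ(even, 1) = (odd, 1, R)  ⊢  1[odd]10 (head at position 1)
Step 2: δ(odd, 1) = (even, 1, R)  ⊢  11[even]0 (head at position 2)
Step 3: δ(even, 0) = (even, 0, R)  ⊢  110[even]□ (head at position 3)
Step 4: δ(even, □) = (qA, □, R)  ⊢  110□[qA]□ (head at position 4)
The machine is in qA, so it halts and accepts.
Number of transitions executed: 4.

Final answer: 4 steps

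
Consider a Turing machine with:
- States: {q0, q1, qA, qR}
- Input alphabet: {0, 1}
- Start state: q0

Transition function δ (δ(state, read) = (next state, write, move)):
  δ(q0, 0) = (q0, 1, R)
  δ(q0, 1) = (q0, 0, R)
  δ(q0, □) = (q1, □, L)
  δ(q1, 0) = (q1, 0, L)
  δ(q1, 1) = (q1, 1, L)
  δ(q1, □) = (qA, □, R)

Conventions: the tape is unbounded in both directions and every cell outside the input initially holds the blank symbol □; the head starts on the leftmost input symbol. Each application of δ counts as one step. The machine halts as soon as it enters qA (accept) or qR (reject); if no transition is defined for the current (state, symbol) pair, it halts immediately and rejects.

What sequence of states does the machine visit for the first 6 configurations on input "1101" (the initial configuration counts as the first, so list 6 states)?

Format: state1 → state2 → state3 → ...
Step 0: [q0]1101 (head at position 0)
Step 1: δ(q0, 1) = (q0, 0, R)  ⊢  0[q0]101 (head at position 1)
Step 2: δ(q0, 1) = (q0, 0, R)  ⊢  00[q0]01 (head at position 2)
Step 3: δ(q0, 0) = (q0, 1, R)  ⊢  001[q0]1 (head at position 3)
Step 4: δ(q0, 1) = (q0, 0, R)  ⊢  0010[q0]□ (head at position 4)
Step 5: δ(q0, □) = (q1, □, L)  ⊢  001[q1]0□ (head at position 3)
Reading off the states of these 6 configurations: q0 → q0 → q0 → q0 → q0 → q1

Final answer: q0 → q0 → q0 → q0 → q0 → q1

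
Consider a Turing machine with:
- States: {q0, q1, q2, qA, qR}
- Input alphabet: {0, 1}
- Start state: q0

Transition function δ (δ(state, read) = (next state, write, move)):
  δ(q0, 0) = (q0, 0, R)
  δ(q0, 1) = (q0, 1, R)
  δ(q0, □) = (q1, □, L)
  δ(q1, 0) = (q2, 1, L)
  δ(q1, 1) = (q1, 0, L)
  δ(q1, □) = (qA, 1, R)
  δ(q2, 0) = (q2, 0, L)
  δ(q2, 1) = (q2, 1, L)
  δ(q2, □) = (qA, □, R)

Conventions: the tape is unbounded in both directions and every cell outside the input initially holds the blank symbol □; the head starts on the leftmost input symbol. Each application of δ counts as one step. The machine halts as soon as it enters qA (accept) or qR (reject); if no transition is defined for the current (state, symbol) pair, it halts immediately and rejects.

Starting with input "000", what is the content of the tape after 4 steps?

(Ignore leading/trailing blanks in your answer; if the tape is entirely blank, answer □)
Step 0: [q0]000 (head at position 0)
Step 1: δ(q0, 0) = (q0, 0, R)  ⊢  0[q0]00 (head at position 1)
Step 2: δ(q0, 0) = (q0, 0, R)  ⊢  00[q0]0 (head at position 2)
Step 3: δ(q0, 0) = (q0, 0, R)  ⊢  000[q0]□ (head at position 3)
Step 4: δ(q0, □) = (q1, □, L)  ⊢  00[q1]0□ (head at position 2)
Tape after 4 steps (ignoring surrounding blanks): 000

Final answer: Tape: 000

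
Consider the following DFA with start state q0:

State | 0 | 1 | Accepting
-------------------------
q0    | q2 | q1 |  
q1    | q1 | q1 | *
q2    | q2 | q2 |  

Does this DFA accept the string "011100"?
Start in q0.
Read '0': q0 → q2
Read '1': q2 → q2
Read '1': q2 → q2
Read '1': q2 → q2
Read '0': q2 → q2
Read '0': q2 → q2
Final state q2 is not accepting, so the string is rejected.

Final answer: No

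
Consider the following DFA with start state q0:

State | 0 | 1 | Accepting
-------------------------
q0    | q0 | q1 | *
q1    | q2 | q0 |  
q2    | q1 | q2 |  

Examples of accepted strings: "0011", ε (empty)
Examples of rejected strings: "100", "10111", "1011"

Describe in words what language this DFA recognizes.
binary numbers divisible by 3 (treating the string as a binary integer; leading zeros allowed, the empty string counts as 0)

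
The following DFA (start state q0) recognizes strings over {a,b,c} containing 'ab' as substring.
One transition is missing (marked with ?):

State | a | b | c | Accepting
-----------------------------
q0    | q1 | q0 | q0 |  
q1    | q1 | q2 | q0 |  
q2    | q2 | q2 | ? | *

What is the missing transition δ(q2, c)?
q2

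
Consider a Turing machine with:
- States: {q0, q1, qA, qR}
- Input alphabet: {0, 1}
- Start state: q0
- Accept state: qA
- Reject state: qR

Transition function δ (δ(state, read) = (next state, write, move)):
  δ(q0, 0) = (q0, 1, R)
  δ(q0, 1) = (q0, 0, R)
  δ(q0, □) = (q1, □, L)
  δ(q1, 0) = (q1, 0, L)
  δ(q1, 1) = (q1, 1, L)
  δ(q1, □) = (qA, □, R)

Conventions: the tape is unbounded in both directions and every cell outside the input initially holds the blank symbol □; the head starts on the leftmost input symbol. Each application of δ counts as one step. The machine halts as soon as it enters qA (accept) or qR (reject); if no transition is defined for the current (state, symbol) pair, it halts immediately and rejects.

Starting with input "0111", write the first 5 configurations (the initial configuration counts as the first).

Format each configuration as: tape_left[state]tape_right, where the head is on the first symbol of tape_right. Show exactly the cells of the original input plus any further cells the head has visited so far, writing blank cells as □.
Step 0: [q0]0111 (head at position 0)
Step 1: δ(q0, 0) = (q0, 1, R)  ⊢  1[q0]111 (head at position 1)
Step 2: δ(q0, 1) = (q0, 0, R)  ⊢  10[q0]11 (head at position 2)
Step 3: δ(q0, 1) = (q0, 0, R)  ⊢  100[q0]1 (head at position 3)
Step 4: δ(q0, 1) = (q0, 0, R)  ⊢  1000[q0]□ (head at position 4)

Final answer: [q0]0111 ⊢ 1[q0]111 ⊢ 10[q0]11 ⊢ 100[q0]1 ⊢ 1000[q0]□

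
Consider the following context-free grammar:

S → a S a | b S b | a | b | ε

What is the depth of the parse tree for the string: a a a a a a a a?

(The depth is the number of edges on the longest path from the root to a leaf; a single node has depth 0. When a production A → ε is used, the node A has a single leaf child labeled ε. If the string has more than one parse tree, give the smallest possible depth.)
The string has even length 8, so its (unique) parse tree peels off matching outer symbols: S → a S a, S → a S a, S → a S a, S → a S a, and finally S → ε for the empty middle.
The S nodes are at depths 0..4; the ε leaf under the innermost S is at depth 5 (terminal leaves are at depths 1..4).
Depth = 5.

Final answer: 5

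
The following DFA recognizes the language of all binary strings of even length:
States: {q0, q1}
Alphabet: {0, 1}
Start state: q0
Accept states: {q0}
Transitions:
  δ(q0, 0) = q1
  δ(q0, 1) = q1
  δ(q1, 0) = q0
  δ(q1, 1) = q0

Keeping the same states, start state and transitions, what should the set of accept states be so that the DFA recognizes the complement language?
The DFA is complete (every state has a transition on every symbol), so the complement
is recognized by the same DFA with accepting and non-accepting states swapped.
Original accept states: {q0}
Complement accept states = All states - Original accept states
= {q0, q1} - {q0}
= {q1}
Complement language: strings of ODD length

Final answer: {q1}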